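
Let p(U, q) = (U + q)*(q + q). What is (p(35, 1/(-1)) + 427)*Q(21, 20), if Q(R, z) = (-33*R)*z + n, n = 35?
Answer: -4963175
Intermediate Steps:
p(U, q) = 2*q*(U + q) (p(U, q) = (U + q)*(2*q) = 2*q*(U + q))
Q(R, z) = 35 - 33*R*z (Q(R, z) = (-33*R)*z + 35 = -33*R*z + 35 = 35 - 33*R*z)
(p(35, 1/(-1)) + 427)*Q(21, 20) = (2*(35 + 1/(-1))/(-1) + 427)*(35 - 33*21*20) = (2*(-1)*(35 - 1) + 427)*(35 - 13860) = (2*(-1)*34 + 427)*(-13825) = (-68 + 427)*(-13825) = 359*(-13825) = -4963175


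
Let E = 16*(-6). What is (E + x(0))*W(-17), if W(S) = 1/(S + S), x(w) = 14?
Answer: 41/17 ≈ 2.4118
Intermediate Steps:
E = -96
W(S) = 1/(2*S)
(E + x(0))*W(-17) = (-96 + 14)*((1/2)/(-17)) = -41*(-1)/17 = -82*(-1/34) = 41/17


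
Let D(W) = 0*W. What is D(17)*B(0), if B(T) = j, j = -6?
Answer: 0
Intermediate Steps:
B(T) = -6
D(W) = 0
D(17)*B(0) = 0*(-6) = 0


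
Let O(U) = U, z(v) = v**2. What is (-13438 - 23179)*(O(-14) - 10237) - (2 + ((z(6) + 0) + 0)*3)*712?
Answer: 375282547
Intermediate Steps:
(-13438 - 23179)*(O(-14) - 10237) - (2 + ((z(6) + 0) + 0)*3)*712 = (-13438 - 23179)*(-14 - 10237) - (2 + ((6**2 + 0) + 0)*3)*712 = -36617*(-10251) - (2 + ((36 + 0) + 0)*3)*712 = 375360867 - (2 + (36 + 0)*3)*712 = 375360867 - (2 + 36*3)*712 = 375360867 - (2 + 108)*712 = 375360867 - 110*712 = 375360867 - 1*78320 = 375360867 - 78320 = 375282547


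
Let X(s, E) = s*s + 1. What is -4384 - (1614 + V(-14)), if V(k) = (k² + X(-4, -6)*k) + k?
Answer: -5942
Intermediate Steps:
X(s, E) = 1 + s² (X(s, E) = s² + 1 = 1 + s²)
V(k) = k² + 18*k (V(k) = (k² + (1 + (-4)²)*k) + k = (k² + (1 + 16)*k) + k = (k² + 17*k) + k = k² + 18*k)
-4384 - (1614 + V(-14)) = -4384 - (1614 - 14*(18 - 14)) = -4384 - (1614 - 14*4) = -4384 - (1614 - 56) = -4384 - 1*1558 = -4384 - 1558 = -5942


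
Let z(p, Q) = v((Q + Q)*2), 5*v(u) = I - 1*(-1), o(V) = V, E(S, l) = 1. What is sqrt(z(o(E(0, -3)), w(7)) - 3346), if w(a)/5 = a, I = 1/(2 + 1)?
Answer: I*sqrt(752790)/15 ≈ 57.842*I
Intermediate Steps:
I = 1/3 ≈ 0.33333
v(u) = 4/15 (v(u) = (1/3 - 1*(-1))/5 = (1/3 + 1)/5 = (1/5)*(4/3) = 4/15)
w(a) = 5*a
z(p, Q) = 4/15
sqrt(z(o(E(0, -3)), w(7)) - 3346) = sqrt(4/15 - 3346) = sqrt(-50186/15) = I*sqrt(752790)/15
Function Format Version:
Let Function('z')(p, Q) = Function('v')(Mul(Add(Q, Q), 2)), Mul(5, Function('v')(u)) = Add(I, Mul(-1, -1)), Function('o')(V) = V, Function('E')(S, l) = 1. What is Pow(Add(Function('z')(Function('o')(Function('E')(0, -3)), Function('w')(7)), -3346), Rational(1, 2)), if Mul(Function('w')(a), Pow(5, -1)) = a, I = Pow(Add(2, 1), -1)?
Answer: Mul(Rational(1, 15), I, Pow(752790, Rational(1, 2))) ≈ Mul(57.842, I)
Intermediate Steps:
I = Rational(1, 3) (I = Pow(3, -1) = Rational(1, 3) ≈ 0.33333)
Function('v')(u) = Rational(4, 15) (Function('v')(u) = Mul(Rational(1, 5), Add(Rational(1, 3), Mul(-1, -1))) = Mul(Rational(1, 5), Add(Rational(1, 3), 1)) = Mul(Rational(1, 5), Rational(4, 3)) = Rational(4, 15))
Function('w')(a) = Mul(5, a)
Function('z')(p, Q) = Rational(4, 15)
Pow(Add(Function('z')(Function('o')(Function('E')(0, -3)), Function('w')(7)), -3346), Rational(1, 2)) = Pow(Add(Rational(4, 15), -3346), Rational(1, 2)) = Pow(Rational(-50186, 15), Rational(1, 2)) = Mul(Rational(1, 15), I, Pow(752790, Rational(1, 2)))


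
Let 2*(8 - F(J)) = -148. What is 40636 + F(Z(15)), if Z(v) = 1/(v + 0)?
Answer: 40718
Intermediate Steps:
Z(v) = 1/v
F(J) = 82 (F(J) = 8 - 1/2*(-148) = 8 + 74 = 82)
40636 + F(Z(15)) = 40636 + 82 = 40718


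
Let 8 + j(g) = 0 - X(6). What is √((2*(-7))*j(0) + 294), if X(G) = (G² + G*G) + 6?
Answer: √1498 ≈ 38.704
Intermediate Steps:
X(G) = 6 + 2*G² (X(G) = (G² + G²) + 6 = 2*G² + 6 = 6 + 2*G²)
j(g) = -86 (j(g) = -8 + (0 - (6 + 2*6²)) = -8 + (0 - (6 + 2*36)) = -8 + (0 - (6 + 72)) = -8 + (0 - 1*78) = -8 + (0 - 78) = -8 - 78 = -86)
√((2*(-7))*j(0) + 294) = √((2*(-7))*(-86) + 294) = √(-14*(-86) + 294) = √(1204 + 294) = √1498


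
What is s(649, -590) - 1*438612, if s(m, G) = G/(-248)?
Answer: -54387593/124 ≈ -4.3861e+5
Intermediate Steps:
s(m, G) = -G/248 (s(m, G) = G*(-1/248) = -G/248)
s(649, -590) - 1*438612 = -1/248*(-590) - 1*438612 = 295/124 - 438612 = -54387593/124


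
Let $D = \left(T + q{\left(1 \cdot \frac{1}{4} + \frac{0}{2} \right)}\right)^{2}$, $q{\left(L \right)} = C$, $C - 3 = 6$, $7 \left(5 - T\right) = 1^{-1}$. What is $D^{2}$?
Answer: $\frac{88529281}{2401} \approx 36872.0$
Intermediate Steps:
$T = \frac{34}{7}$ ($T = 5 - \frac{1}{7 \cdot 1} = 5 - \frac{1}{7} = \frac{34}{7} \approx 4.8571$)
$C = 9$ ($C = 3 + 6 = 9$)
$q{\left(L \right)} = 9$
$D = \frac{9409}{49}$ ($D = \left(\frac{34}{7} + 9\right)^{2} = \left(\frac{97}{7}\right)^{2} = \frac{9409}{49} \approx 192.02$)
$D^{2} = \left(\frac{9409}{49}\right)^{2} = \frac{88529281}{2401}$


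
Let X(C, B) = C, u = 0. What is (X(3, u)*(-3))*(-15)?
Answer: 135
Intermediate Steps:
(X(3, u)*(-3))*(-15) = (3*(-3))*(-15) = -9*(-15) = 135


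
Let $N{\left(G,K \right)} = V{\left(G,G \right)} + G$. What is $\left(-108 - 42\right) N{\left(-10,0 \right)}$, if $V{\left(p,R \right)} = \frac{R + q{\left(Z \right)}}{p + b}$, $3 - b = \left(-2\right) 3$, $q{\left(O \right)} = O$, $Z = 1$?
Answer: $150$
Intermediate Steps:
$b = 9$ ($b = 3 - \left(-2\right) 3 = 3 - -6 = 3 + 6 = 9$)
$V{\left(p,R \right)} = \frac{1 + R}{9 + p}$ ($V{\left(p,R \right)} = \frac{R + 1}{p + 9} = \frac{1 + R}{9 + p}$)
$N{\left(G,K \right)} = G + \frac{1 + G}{9 + G}$ ($N{\left(G,K \right)} = \frac{1 + G}{9 + G} + G = G + \frac{1 + G}{9 + G}$)
$\left(-108 - 42\right) N{\left(-10,0 \right)} = \left(-108 - 42\right) \frac{1 - 10 - 10 \left(9 - 10\right)}{9 - 10} = - 150 \frac{1 - 10 - -10}{-1} = - 150 \left(- (1 - 10 + 10)\right) = - 150 \left(\left(-1\right) 1\right) = \left(-150\right) \left(-1\right) = 150$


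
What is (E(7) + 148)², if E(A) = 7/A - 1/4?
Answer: 354025/16 ≈ 22127.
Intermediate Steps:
E(A) = -¼ + 7/A (E(A) = 7/A - 1*¼ = 7/A - ¼ = -¼ + 7/A)
(E(7) + 148)² = ((¼)*(28 - 1*7)/7 + 148)² = ((¼)*(⅐)*(28 - 7) + 148)² = ((¼)*(⅐)*21 + 148)² = (¾ + 148)² = (595/4)² = 354025/16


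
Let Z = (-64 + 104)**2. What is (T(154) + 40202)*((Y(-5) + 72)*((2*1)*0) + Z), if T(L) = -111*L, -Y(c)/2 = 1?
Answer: 36972800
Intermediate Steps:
Z = 1600 (Z = 40**2 = 1600)
Y(c) = -2 (Y(c) = -2*1 = -2)
(T(154) + 40202)*((Y(-5) + 72)*((2*1)*0) + Z) = (-111*154 + 40202)*((-2 + 72)*((2*1)*0) + 1600) = (-17094 + 40202)*(70*(2*0) + 1600) = 23108*(70*0 + 1600) = 23108*(0 + 1600) = 23108*1600 = 36972800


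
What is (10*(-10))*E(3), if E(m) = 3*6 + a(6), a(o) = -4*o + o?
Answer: 0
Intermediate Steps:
a(o) = -3*o
E(m) = 0 (E(m) = 3*6 - 3*6 = 18 - 18 = 0)
(10*(-10))*E(3) = (10*(-10))*0 = -100*0 = 0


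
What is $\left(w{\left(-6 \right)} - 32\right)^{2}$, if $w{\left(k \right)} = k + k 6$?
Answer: $5476$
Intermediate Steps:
$w{\left(k \right)} = 7 k$ ($w{\left(k \right)} = k + 6 k = 7 k$)
$\left(w{\left(-6 \right)} - 32\right)^{2} = \left(7 \left(-6\right) - 32\right)^{2} = \left(-42 - 32\right)^{2} = \left(-74\right)^{2} = 5476$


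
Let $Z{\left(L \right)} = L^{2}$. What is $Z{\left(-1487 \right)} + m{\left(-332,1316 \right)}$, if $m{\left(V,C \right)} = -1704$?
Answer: $2209465$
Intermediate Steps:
$Z{\left(-1487 \right)} + m{\left(-332,1316 \right)} = \left(-1487\right)^{2} - 1704 = 2211169 - 1704 = 2209465$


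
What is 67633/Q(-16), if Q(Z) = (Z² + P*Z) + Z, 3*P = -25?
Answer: 202899/1120 ≈ 181.16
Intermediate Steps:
P = -25/3 (P = (⅓)*(-25) = -25/3 ≈ -8.3333)
Q(Z) = Z² - 22*Z/3 (Q(Z) = (Z² - 25*Z/3) + Z = Z² - 22*Z/3)
67633/Q(-16) = 67633/(((⅓)*(-16)*(-22 + 3*(-16)))) = 67633/(((⅓)*(-16)*(-22 - 48))) = 67633/(((⅓)*(-16)*(-70))) = 67633/(1120/3) = 67633*(3/1120) = 202899/1120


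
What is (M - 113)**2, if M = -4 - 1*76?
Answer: 37249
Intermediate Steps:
M = -80 (M = -4 - 76 = -80)
(M - 113)**2 = (-80 - 113)**2 = (-193)**2 = 37249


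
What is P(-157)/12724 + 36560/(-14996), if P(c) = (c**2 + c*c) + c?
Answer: 67932249/47702276 ≈ 1.4241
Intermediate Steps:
P(c) = c + 2*c**2 (P(c) = (c**2 + c**2) + c = 2*c**2 + c = c + 2*c**2)
P(-157)/12724 + 36560/(-14996) = -157*(1 + 2*(-157))/12724 + 36560/(-14996) = -157*(1 - 314)*(1/12724) + 36560*(-1/14996) = -157*(-313)*(1/12724) - 9140/3749 = 49141*(1/12724) - 9140/3749 = 49141/12724 - 9140/3749 = 67932249/47702276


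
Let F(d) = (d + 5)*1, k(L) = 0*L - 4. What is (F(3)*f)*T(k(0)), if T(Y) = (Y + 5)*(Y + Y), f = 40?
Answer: -2560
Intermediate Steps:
k(L) = -4 (k(L) = 0 - 4 = -4)
T(Y) = 2*Y*(5 + Y) (T(Y) = (5 + Y)*(2*Y) = 2*Y*(5 + Y))
F(d) = 5 + d (F(d) = (5 + d)*1 = 5 + d)
(F(3)*f)*T(k(0)) = ((5 + 3)*40)*(2*(-4)*(5 - 4)) = (8*40)*(2*(-4)*1) = 320*(-8) = -2560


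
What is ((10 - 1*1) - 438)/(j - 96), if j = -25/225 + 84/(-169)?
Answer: 652509/146941 ≈ 4.4406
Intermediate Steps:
j = -925/1521 (j = -25*1/225 + 84*(-1/169) = -⅑ - 84/169 = -925/1521 ≈ -0.60815)
((10 - 1*1) - 438)/(j - 96) = ((10 - 1*1) - 438)/(-925/1521 - 96) = ((10 - 1) - 438)/(-146941/1521) = (9 - 438)*(-1521/146941) = -429*(-1521/146941) = 652509/146941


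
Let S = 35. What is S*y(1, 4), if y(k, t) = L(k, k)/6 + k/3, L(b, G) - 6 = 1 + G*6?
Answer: 175/2 ≈ 87.500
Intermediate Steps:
L(b, G) = 7 + 6*G (L(b, G) = 6 + (1 + G*6) = 6 + (1 + 6*G) = 7 + 6*G)
y(k, t) = 7/6 + 4*k/3 (y(k, t) = (7 + 6*k)/6 + k/3 = (7 + 6*k)*(⅙) + k*(⅓) = (7/6 + k) + k/3 = 7/6 + 4*k/3)
S*y(1, 4) = 35*(7/6 + (4/3)*1) = 35*(7/6 + 4/3) = 35*(5/2) = 175/2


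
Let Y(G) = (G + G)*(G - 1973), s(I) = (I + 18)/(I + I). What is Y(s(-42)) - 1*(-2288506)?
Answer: 112081558/49 ≈ 2.2874e+6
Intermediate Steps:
s(I) = (18 + I)/(2*I) (s(I) = (18 + I)/((2*I)) = (18 + I)*(1/(2*I)) = (18 + I)/(2*I))
Y(G) = 2*G*(-1973 + G) (Y(G) = (2*G)*(-1973 + G) = 2*G*(-1973 + G))
Y(s(-42)) - 1*(-2288506) = 2*((1/2)*(18 - 42)/(-42))*(-1973 + (1/2)*(18 - 42)/(-42)) - 1*(-2288506) = 2*((1/2)*(-1/42)*(-24))*(-1973 + (1/2)*(-1/42)*(-24)) + 2288506 = 2*(2/7)*(-1973 + 2/7) + 2288506 = 2*(2/7)*(-13809/7) + 2288506 = -55236/49 + 2288506 = 112081558/49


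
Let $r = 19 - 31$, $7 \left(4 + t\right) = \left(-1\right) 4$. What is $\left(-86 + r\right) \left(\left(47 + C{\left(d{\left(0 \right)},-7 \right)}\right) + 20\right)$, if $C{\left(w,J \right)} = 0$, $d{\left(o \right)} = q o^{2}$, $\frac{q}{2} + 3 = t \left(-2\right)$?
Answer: $-6566$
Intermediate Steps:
$t = - \frac{32}{7}$ ($t = -4 + \frac{\left(-1\right) 4}{7} = -4 + \frac{1}{7} \left(-4\right) = -4 - \frac{4}{7} = - \frac{32}{7} \approx -4.5714$)
$q = \frac{86}{7}$ ($q = -6 + 2 \left(\left(- \frac{32}{7}\right) \left(-2\right)\right) = -6 + 2 \cdot \frac{64}{7} = -6 + \frac{128}{7} = \frac{86}{7} \approx 12.286$)
$d{\left(o \right)} = \frac{86 o^{2}}{7}$
$r = -12$ ($r = 19 - 31 = -12$)
$\left(-86 + r\right) \left(\left(47 + C{\left(d{\left(0 \right)},-7 \right)}\right) + 20\right) = \left(-86 - 12\right) \left(\left(47 + 0\right) + 20\right) = - 98 \left(47 + 20\right) = \left(-98\right) 67 = -6566$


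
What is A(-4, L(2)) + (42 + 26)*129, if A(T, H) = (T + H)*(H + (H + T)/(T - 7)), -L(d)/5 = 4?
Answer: 101196/11 ≈ 9199.6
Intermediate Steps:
L(d) = -20 (L(d) = -5*4 = -20)
A(T, H) = (H + T)*(H + (H + T)/(-7 + T))
A(-4, L(2)) + (42 + 26)*129 = ((-4)**2 - 6*(-20)**2 - 20*(-4)**2 - 4*(-20)**2 - 5*(-20)*(-4))/(-7 - 4) + (42 + 26)*129 = (16 - 6*400 - 20*16 - 4*400 - 400)/(-11) + 68*129 = -(16 - 2400 - 320 - 1600 - 400)/11 + 8772 = -1/11*(-4704) + 8772 = 4704/11 + 8772 = 101196/11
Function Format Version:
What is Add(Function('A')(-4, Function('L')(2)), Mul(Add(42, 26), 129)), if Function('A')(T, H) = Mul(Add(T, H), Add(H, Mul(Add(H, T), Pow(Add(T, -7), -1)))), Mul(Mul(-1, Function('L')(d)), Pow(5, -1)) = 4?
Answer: Rational(101196, 11) ≈ 9199.6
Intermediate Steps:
Function('L')(d) = -20 (Function('L')(d) = Mul(-5, 4) = -20)
Function('A')(T, H) = Mul(Add(H, T), Add(H, Mul(Pow(Add(-7, T), -1), Add(H, T)))) (Function('A')(T, H) = Mul(Add(H, T), Add(H, Mul(Add(H, T), Pow(Add(-7, T), -1)))) = Mul(Add(H, T), Add(H, Mul(Pow(Add(-7, T), -1), Add(H, T)))))
Add(Function('A')(-4, Function('L')(2)), Mul(Add(42, 26), 129)) = Add(Mul(Pow(Add(-7, -4), -1), Add(Pow(-4, 2), Mul(-6, Pow(-20, 2)), Mul(-20, Pow(-4, 2)), Mul(-4, Pow(-20, 2)), Mul(-5, -20, -4))), Mul(Add(42, 26), 129)) = Add(Mul(Pow(-11, -1), Add(16, Mul(-6, 400), Mul(-20, 16), Mul(-4, 400), -400)), Mul(68, 129)) = Add(Mul(Rational(-1, 11), Add(16, -2400, -320, -1600, -400)), 8772) = Add(Mul(Rational(-1, 11), -4704), 8772) = Add(Rational(4704, 11), 8772) = Rational(101196, 11)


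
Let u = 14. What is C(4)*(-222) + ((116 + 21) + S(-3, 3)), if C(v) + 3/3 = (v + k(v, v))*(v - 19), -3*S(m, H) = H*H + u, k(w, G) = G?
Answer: 80974/3 ≈ 26991.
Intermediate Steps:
S(m, H) = -14/3 - H²/3 (S(m, H) = -(H*H + 14)/3 = -(H² + 14)/3 = -(14 + H²)/3 = -14/3 - H²/3)
C(v) = -1 + 2*v*(-19 + v) (C(v) = -1 + (v + v)*(v - 19) = -1 + (2*v)*(-19 + v) = -1 + 2*v*(-19 + v))
C(4)*(-222) + ((116 + 21) + S(-3, 3)) = (-1 - 38*4 + 2*4²)*(-222) + ((116 + 21) + (-14/3 - ⅓*3²)) = (-1 - 152 + 2*16)*(-222) + (137 + (-14/3 - ⅓*9)) = (-1 - 152 + 32)*(-222) + (137 + (-14/3 - 3)) = -121*(-222) + (137 - 23/3) = 26862 + 388/3 = 80974/3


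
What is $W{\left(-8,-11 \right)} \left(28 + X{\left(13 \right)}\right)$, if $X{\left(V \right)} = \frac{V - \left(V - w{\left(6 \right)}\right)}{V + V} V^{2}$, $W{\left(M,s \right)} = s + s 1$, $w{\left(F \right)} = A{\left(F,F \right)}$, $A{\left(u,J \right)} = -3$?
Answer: $-187$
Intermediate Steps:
$w{\left(F \right)} = -3$
$W{\left(M,s \right)} = 2 s$ ($W{\left(M,s \right)} = s + s = 2 s$)
$X{\left(V \right)} = - \frac{3 V}{2}$ ($X{\left(V \right)} = \frac{V - \left(3 + V\right)}{V + V} V^{2} = - \frac{3}{2 V} V^{2} = - \frac{3 V}{2}$)
$W{\left(-8,-11 \right)} \left(28 + X{\left(13 \right)}\right) = 2 \left(-11\right) \left(28 - \frac{39}{2}\right) = - 22 \left(28 - \frac{39}{2}\right) = \left(-22\right) \frac{17}{2} = -187$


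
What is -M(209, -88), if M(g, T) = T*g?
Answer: 18392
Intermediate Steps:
-M(209, -88) = -(-88)*209 = -1*(-18392) = 18392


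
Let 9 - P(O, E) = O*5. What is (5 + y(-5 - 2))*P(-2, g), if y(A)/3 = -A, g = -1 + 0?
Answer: 494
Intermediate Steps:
g = -1
P(O, E) = 9 - 5*O (P(O, E) = 9 - O*5 = 9 - 5*O)
y(A) = -3*A (y(A) = 3*(-A) = -3*A)
(5 + y(-5 - 2))*P(-2, g) = (5 - 3*(-5 - 2))*(9 - 5*(-2)) = (5 - 3*(-7))*(9 + 10) = (5 + 21)*19 = 26*19 = 494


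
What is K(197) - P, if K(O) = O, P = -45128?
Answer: 45325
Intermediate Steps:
K(197) - P = 197 - 1*(-45128) = 197 + 45128 = 45325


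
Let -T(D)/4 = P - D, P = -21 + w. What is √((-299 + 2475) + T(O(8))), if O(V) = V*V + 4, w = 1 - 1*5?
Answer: 14*√13 ≈ 50.478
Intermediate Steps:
w = -4 (w = 1 - 5 = -4)
P = -25 (P = -21 - 4 = -25)
O(V) = 4 + V² (O(V) = V² + 4 = 4 + V²)
T(D) = 100 + 4*D (T(D) = -4*(-25 - D) = 100 + 4*D)
√((-299 + 2475) + T(O(8))) = √((-299 + 2475) + (100 + 4*(4 + 8²))) = √(2176 + (100 + 4*(4 + 64))) = √(2176 + (100 + 4*68)) = √(2176 + (100 + 272)) = √(2176 + 372) = √2548 = 14*√13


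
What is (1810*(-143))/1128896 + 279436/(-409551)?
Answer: -210729133993/231170242848 ≈ -0.91158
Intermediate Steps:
(1810*(-143))/1128896 + 279436/(-409551) = -258830*1/1128896 + 279436*(-1/409551) = -129415/564448 - 279436/409551 = -210729133993/231170242848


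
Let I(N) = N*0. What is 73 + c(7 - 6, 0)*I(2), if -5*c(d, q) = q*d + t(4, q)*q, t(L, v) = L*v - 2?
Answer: 73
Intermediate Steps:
I(N) = 0
t(L, v) = -2 + L*v
c(d, q) = -d*q/5 - q*(-2 + 4*q)/5 (c(d, q) = -(q*d + (-2 + 4*q)*q)/5 = -(d*q + q*(-2 + 4*q))/5 = -d*q/5 - q*(-2 + 4*q)/5)
73 + c(7 - 6, 0)*I(2) = 73 + ((1/5)*0*(2 - (7 - 6) - 4*0))*0 = 73 + ((1/5)*0*(2 - 1*1 + 0))*0 = 73 + ((1/5)*0*(2 - 1 + 0))*0 = 73 + ((1/5)*0*1)*0 = 73 + 0*0 = 73 + 0 = 73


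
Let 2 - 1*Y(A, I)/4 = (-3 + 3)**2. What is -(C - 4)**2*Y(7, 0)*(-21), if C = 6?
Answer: 672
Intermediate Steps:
Y(A, I) = 8 (Y(A, I) = 8 - 4*(-3 + 3)**2 = 8 - 4*0**2 = 8 - 4*0 = 8 + 0 = 8)
-(C - 4)**2*Y(7, 0)*(-21) = -(6 - 4)**2*8*(-21) = -2**2*8*(-21) = -4*8*(-21) = -32*(-21) = -1*(-672) = 672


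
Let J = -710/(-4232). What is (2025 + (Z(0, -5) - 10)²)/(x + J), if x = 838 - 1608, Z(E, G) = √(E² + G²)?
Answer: -867560/325793 ≈ -2.6629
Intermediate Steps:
J = 355/2116 (J = -710*(-1/4232) = 355/2116 ≈ 0.16777)
x = -770
(2025 + (Z(0, -5) - 10)²)/(x + J) = (2025 + (√(0² + (-5)²) - 10)²)/(-770 + 355/2116) = (2025 + (√(0 + 25) - 10)²)/(-1628965/2116) = (2025 + (√25 - 10)²)*(-2116/1628965) = (2025 + (5 - 10)²)*(-2116/1628965) = (2025 + (-5)²)*(-2116/1628965) = (2025 + 25)*(-2116/1628965) = 2050*(-2116/1628965) = -867560/325793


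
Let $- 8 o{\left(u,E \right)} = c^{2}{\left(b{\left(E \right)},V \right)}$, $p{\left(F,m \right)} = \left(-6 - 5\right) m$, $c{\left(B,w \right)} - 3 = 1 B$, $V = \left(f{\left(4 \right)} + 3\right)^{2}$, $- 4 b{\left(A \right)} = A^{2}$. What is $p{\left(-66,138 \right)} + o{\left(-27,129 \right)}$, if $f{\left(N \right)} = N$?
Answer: $- \frac{276717945}{128} \approx -2.1619 \cdot 10^{6}$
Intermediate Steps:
$b{\left(A \right)} = - \frac{A^{2}}{4}$
$V = 49$ ($V = \left(4 + 3\right)^{2} = 7^{2} = 49$)
$c{\left(B,w \right)} = 3 + B$ ($c{\left(B,w \right)} = 3 + 1 B = 3 + B$)
$p{\left(F,m \right)} = - 11 m$
$o{\left(u,E \right)} = - \frac{\left(3 - \frac{E^{2}}{4}\right)^{2}}{8}$
$p{\left(-66,138 \right)} + o{\left(-27,129 \right)} = \left(-11\right) 138 - \frac{\left(-12 + 129^{2}\right)^{2}}{128} = -1518 - \frac{\left(-12 + 16641\right)^{2}}{128} = -1518 - \frac{16629^{2}}{128} = -1518 - \frac{276523641}{128} = - \frac{276717945}{128}$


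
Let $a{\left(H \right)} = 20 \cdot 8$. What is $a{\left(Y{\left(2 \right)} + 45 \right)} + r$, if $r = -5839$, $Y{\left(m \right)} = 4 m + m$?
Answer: $-5679$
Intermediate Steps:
$Y{\left(m \right)} = 5 m$
$a{\left(H \right)} = 160$
$a{\left(Y{\left(2 \right)} + 45 \right)} + r = 160 - 5839 = -5679$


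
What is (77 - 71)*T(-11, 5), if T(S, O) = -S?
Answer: 66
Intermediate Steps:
(77 - 71)*T(-11, 5) = (77 - 71)*(-1*(-11)) = 6*11 = 66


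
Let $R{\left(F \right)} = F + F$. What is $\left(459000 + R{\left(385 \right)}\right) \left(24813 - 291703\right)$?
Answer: $-122708015300$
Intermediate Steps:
$R{\left(F \right)} = 2 F$
$\left(459000 + R{\left(385 \right)}\right) \left(24813 - 291703\right) = \left(459000 + 2 \cdot 385\right) \left(24813 - 291703\right) = \left(459000 + 770\right) \left(-266890\right) = 459770 \left(-266890\right) = -122708015300$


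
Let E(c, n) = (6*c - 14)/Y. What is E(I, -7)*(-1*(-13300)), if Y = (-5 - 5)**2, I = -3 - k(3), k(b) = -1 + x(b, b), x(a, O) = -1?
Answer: -2660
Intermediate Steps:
k(b) = -2 (k(b) = -1 - 1 = -2)
I = -1 (I = -3 - 1*(-2) = -3 + 2 = -1)
Y = 100 (Y = (-10)**2 = 100)
E(c, n) = -7/50 + 3*c/50 (E(c, n) = (6*c - 14)/100 = (-14 + 6*c)*(1/100) = -7/50 + 3*c/50)
E(I, -7)*(-1*(-13300)) = (-7/50 + (3/50)*(-1))*(-1*(-13300)) = (-7/50 - 3/50)*13300 = -1/5*13300 = -2660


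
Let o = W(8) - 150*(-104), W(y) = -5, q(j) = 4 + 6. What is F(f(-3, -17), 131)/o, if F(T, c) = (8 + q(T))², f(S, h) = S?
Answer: 324/15595 ≈ 0.020776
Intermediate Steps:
q(j) = 10
F(T, c) = 324 (F(T, c) = (8 + 10)² = 18² = 324)
o = 15595 (o = -5 - 150*(-104) = -5 + 15600 = 15595)
F(f(-3, -17), 131)/o = 324/15595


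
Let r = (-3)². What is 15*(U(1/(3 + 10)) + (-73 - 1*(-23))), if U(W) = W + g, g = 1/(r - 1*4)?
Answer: -9696/13 ≈ -745.85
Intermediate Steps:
r = 9
g = ⅕ (g = 1/(9 - 1*4) = 1/(9 - 4) = 1/5 = ⅕ ≈ 0.20000)
U(W) = ⅕ + W (U(W) = W + ⅕ = ⅕ + W)
15*(U(1/(3 + 10)) + (-73 - 1*(-23))) = 15*((⅕ + 1/(3 + 10)) + (-73 - 1*(-23))) = 15*((⅕ + 1/13) + (-73 + 23)) = 15*((⅕ + 1/13) - 50) = 15*(18/65 - 50) = 15*(-3232/65) = -9696/13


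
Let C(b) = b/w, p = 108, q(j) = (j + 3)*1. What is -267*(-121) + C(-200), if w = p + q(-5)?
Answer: 1712171/53 ≈ 32305.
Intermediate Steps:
q(j) = 3 + j (q(j) = (3 + j)*1 = 3 + j)
w = 106 (w = 108 + (3 - 5) = 108 - 2 = 106)
C(b) = b/106
-267*(-121) + C(-200) = -267*(-121) + (1/106)*(-200) = 32307 - 100/53 = 1712171/53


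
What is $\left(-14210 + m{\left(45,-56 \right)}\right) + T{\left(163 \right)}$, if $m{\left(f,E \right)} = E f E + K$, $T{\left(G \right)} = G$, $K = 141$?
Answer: $127214$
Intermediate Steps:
$m{\left(f,E \right)} = 141 + f E^{2}$ ($m{\left(f,E \right)} = E f E + 141 = f E^{2} + 141 = 141 + f E^{2}$)
$\left(-14210 + m{\left(45,-56 \right)}\right) + T{\left(163 \right)} = \left(-14210 + \left(141 + 45 \left(-56\right)^{2}\right)\right) + 163 = \left(-14210 + \left(141 + 45 \cdot 3136\right)\right) + 163 = \left(-14210 + \left(141 + 141120\right)\right) + 163 = \left(-14210 + 141261\right) + 163 = 127051 + 163 = 127214$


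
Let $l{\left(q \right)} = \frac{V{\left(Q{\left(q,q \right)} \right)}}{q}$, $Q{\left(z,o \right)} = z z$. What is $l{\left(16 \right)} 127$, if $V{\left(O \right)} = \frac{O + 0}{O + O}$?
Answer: $\frac{127}{32} \approx 3.9688$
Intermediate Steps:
$Q{\left(z,o \right)} = z^{2}$
$V{\left(O \right)} = \frac{1}{2}$ ($V{\left(O \right)} = \frac{O}{2 O} = O \frac{1}{2 O} = \frac{1}{2}$)
$l{\left(q \right)} = \frac{1}{2 q}$
$l{\left(16 \right)} 127 = \frac{1}{2 \cdot 16} \cdot 127 = \frac{1}{2} \cdot \frac{1}{16} \cdot 127 = \frac{1}{32} \cdot 127 = \frac{127}{32}$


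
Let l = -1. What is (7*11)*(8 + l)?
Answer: 539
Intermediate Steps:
(7*11)*(8 + l) = (7*11)*(8 - 1) = 77*7 = 539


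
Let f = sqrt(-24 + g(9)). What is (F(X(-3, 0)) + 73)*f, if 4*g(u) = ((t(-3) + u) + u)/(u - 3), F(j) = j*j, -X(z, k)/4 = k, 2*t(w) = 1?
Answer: 73*I*sqrt(3345)/12 ≈ 351.84*I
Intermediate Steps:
t(w) = 1/2 (t(w) = (1/2)*1 = 1/2)
X(z, k) = -4*k
F(j) = j**2
g(u) = (1/2 + 2*u)/(4*(-3 + u)) (g(u) = (((1/2 + u) + u)/(u - 3))/4 = ((1/2 + 2*u)/(-3 + u))/4 = (1/2 + 2*u)/(4*(-3 + u)))
f = I*sqrt(3345)/12 (f = sqrt(-24 + (1 + 4*9)/(8*(-3 + 9))) = sqrt(-24 + (1/8)*(1 + 36)/6) = sqrt(-24 + (1/8)*(1/6)*37) = sqrt(-24 + 37/48) = sqrt(-1115/48) = I*sqrt(3345)/12 ≈ 4.8197*I)
(F(X(-3, 0)) + 73)*f = ((-4*0)**2 + 73)*(I*sqrt(3345)/12) = (0**2 + 73)*(I*sqrt(3345)/12) = (0 + 73)*(I*sqrt(3345)/12) = 73*(I*sqrt(3345)/12) = 73*I*sqrt(3345)/12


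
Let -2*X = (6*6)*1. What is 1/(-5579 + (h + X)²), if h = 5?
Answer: -1/5410 ≈ -0.00018484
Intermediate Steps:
X = -18 (X = -6*6/2 = -18 ≈ -18.000)
1/(-5579 + (h + X)²) = 1/(-5579 + (5 - 18)²) = 1/(-5579 + (-13)²) = 1/(-5579 + 169) = 1/(-5410) = -1/5410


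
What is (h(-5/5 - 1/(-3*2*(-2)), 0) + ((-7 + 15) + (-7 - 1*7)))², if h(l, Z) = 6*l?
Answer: 625/4 ≈ 156.25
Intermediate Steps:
(h(-5/5 - 1/(-3*2*(-2)), 0) + ((-7 + 15) + (-7 - 1*7)))² = (6*(-5/5 - 1/(-3*2*(-2))) + ((-7 + 15) + (-7 - 1*7)))² = (6*(-5*⅕ - 1/((-6*(-2)))) + (8 + (-7 - 7)))² = (6*(-1 - 1/12) + (8 - 14))² = (6*(-1 - 1*1/12) - 6)² = (6*(-1 - 1/12) - 6)² = (6*(-13/12) - 6)² = (-13/2 - 6)² = (-25/2)² = 625/4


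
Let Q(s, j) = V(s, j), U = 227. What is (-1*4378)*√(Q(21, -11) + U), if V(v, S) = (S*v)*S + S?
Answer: -4378*√2757 ≈ -2.2988e+5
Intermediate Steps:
V(v, S) = S + v*S² (V(v, S) = v*S² + S = S + v*S²)
Q(s, j) = j*(1 + j*s)
(-1*4378)*√(Q(21, -11) + U) = (-1*4378)*√(-11*(1 - 11*21) + 227) = -4378*√(-11*(1 - 231) + 227) = -4378*√(-11*(-230) + 227) = -4378*√(2530 + 227) = -4378*√2757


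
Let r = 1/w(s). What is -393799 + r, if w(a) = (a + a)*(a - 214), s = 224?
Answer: -1764219519/4480 ≈ -3.9380e+5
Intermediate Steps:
w(a) = 2*a*(-214 + a) (w(a) = (2*a)*(-214 + a) = 2*a*(-214 + a))
r = 1/4480 (r = 1/(2*224*(-214 + 224)) = 1/(2*224*10) = 1/4480 ≈ 0.00022321)
-393799 + r = -393799 + 1/4480 = -1764219519/4480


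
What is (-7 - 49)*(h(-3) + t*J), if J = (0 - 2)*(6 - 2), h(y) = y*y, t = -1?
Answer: -952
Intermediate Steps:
h(y) = y²
J = -8 (J = -2*4 = -8)
(-7 - 49)*(h(-3) + t*J) = (-7 - 49)*((-3)² - 1*(-8)) = -56*(9 + 8) = -56*17 = -952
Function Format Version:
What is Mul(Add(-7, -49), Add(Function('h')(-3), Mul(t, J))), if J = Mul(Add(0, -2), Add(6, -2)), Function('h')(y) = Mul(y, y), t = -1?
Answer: -952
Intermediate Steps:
Function('h')(y) = Pow(y, 2)
J = -8 (J = Mul(-2, 4) = -8)
Mul(Add(-7, -49), Add(Function('h')(-3), Mul(t, J))) = Mul(Add(-7, -49), Add(Pow(-3, 2), Mul(-1, -8))) = Mul(-56, Add(9, 8)) = Mul(-56, 17) = -952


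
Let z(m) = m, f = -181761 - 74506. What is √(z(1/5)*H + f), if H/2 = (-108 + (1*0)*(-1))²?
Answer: I*√6290035/5 ≈ 501.6*I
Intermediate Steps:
f = -256267
H = 23328 (H = 2*(-108 + (1*0)*(-1))² = 2*(-108 + 0*(-1))² = 2*(-108 + 0)² = 2*(-108)² = 2*11664 = 23328)
√(z(1/5)*H + f) = √(23328/5 - 256267) = √(-1258007/5) = I*√6290035/5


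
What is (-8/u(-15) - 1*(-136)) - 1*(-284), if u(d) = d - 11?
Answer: 5464/13 ≈ 420.31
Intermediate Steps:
u(d) = -11 + d
(-8/u(-15) - 1*(-136)) - 1*(-284) = (-8/(-11 - 15) - 1*(-136)) - 1*(-284) = (-8/(-26) + 136) + 284 = (-8*(-1/26) + 136) + 284 = (4/13 + 136) + 284 = 1772/13 + 284 = 5464/13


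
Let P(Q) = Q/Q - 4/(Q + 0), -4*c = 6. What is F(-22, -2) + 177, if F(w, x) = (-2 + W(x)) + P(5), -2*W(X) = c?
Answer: 3519/20 ≈ 175.95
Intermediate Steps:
c = -3/2 (c = -¼*6 = -3/2 ≈ -1.5000)
W(X) = ¾ (W(X) = -½*(-3/2) = ¾)
P(Q) = 1 - 4/Q
F(w, x) = -21/20 (F(w, x) = (-2 + ¾) + (-4 + 5)/5 = -5/4 + (⅕)*1 = -5/4 + ⅕ = -21/20)
F(-22, -2) + 177 = -21/20 + 177 = 3519/20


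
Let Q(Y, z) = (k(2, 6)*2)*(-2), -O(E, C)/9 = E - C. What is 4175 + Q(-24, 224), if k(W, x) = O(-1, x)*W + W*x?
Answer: 3623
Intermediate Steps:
O(E, C) = -9*E + 9*C (O(E, C) = -9*(E - C) = -9*E + 9*C)
k(W, x) = W*x + W*(9 + 9*x) (k(W, x) = (-9*(-1) + 9*x)*W + W*x = (9 + 9*x)*W + W*x = W*(9 + 9*x) + W*x = W*x + W*(9 + 9*x))
Q(Y, z) = -552 (Q(Y, z) = ((2*(9 + 10*6))*2)*(-2) = ((2*(9 + 60))*2)*(-2) = ((2*69)*2)*(-2) = (138*2)*(-2) = 276*(-2) = -552)
4175 + Q(-24, 224) = 4175 - 552 = 3623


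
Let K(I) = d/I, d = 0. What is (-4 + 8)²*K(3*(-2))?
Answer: 0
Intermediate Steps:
K(I) = 0 (K(I) = 0/I = 0)
(-4 + 8)²*K(3*(-2)) = (-4 + 8)²*0 = 4²*0 = 16*0 = 0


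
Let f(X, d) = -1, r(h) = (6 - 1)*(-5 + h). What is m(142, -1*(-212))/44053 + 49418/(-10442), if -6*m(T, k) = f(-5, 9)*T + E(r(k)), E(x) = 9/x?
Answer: -10883820209/2300007130 ≈ -4.7321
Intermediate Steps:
r(h) = -25 + 5*h (r(h) = 5*(-5 + h) = -25 + 5*h)
m(T, k) = -3/(2*(-25 + 5*k)) + T/6 (m(T, k) = -(-T + 9/(-25 + 5*k))/6 = -3/(2*(-25 + 5*k)) + T/6)
m(142, -1*(-212))/44053 + 49418/(-10442) = ((-9 + 5*142*(-5 - 1*(-212)))/(30*(-5 - 1*(-212))))/44053 + 49418/(-10442) = ((-9 + 5*142*(-5 + 212))/(30*(-5 + 212)))*(1/44053) + 49418*(-1/10442) = ((1/30)*(-9 + 5*142*207)/207)*(1/44053) - 24709/5221 = ((1/30)*(1/207)*(-9 + 146970))*(1/44053) - 24709/5221 = ((1/30)*(1/207)*146961)*(1/44053) - 24709/5221 = (5443/230)*(1/44053) - 24709/5221 = 5443/10132190 - 24709/5221 = -10883820209/2300007130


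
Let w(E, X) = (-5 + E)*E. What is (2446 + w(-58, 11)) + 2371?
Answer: 8471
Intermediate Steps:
w(E, X) = E*(-5 + E)
(2446 + w(-58, 11)) + 2371 = (2446 - 58*(-5 - 58)) + 2371 = (2446 - 58*(-63)) + 2371 = (2446 + 3654) + 2371 = 6100 + 2371 = 8471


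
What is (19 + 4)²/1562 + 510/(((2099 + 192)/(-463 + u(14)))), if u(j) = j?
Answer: -356470441/3578542 ≈ -99.613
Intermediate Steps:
(19 + 4)²/1562 + 510/(((2099 + 192)/(-463 + u(14)))) = (19 + 4)²/1562 + 510/(((2099 + 192)/(-463 + 14))) = 23²*(1/1562) + 510/((2291/(-449))) = 529*(1/1562) + 510/((2291*(-1/449))) = 529/1562 + 510/(-2291/449) = 529/1562 + 510*(-449/2291) = 529/1562 - 228990/2291 = -356470441/3578542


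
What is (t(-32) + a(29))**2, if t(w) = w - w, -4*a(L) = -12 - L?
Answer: 1681/16 ≈ 105.06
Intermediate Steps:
a(L) = 3 + L/4 (a(L) = -(-12 - L)/4 = 3 + L/4)
t(w) = 0
(t(-32) + a(29))**2 = (0 + (3 + (1/4)*29))**2 = (0 + (3 + 29/4))**2 = (0 + 41/4)**2 = (41/4)**2 = 1681/16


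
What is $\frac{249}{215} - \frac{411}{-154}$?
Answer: $\frac{126711}{33110} \approx 3.827$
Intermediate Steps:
$\frac{249}{215} - \frac{411}{-154} = 249 \cdot \frac{1}{215} - - \frac{411}{154} = \frac{249}{215} + \frac{411}{154} = \frac{126711}{33110}$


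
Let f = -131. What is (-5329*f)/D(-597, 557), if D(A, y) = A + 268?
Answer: -698099/329 ≈ -2121.9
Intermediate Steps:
D(A, y) = 268 + A
(-5329*f)/D(-597, 557) = (-5329*(-131))/(268 - 597) = 698099/(-329) = 698099*(-1/329) = -698099/329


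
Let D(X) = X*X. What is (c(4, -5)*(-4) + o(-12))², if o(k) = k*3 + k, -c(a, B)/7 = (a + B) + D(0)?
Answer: 5776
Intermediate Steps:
D(X) = X²
c(a, B) = -7*B - 7*a (c(a, B) = -7*((a + B) + 0²) = -7*((B + a) + 0) = -7*(B + a) = -7*B - 7*a)
o(k) = 4*k (o(k) = 3*k + k = 4*k)
(c(4, -5)*(-4) + o(-12))² = ((-7*(-5) - 7*4)*(-4) + 4*(-12))² = ((35 - 28)*(-4) - 48)² = (7*(-4) - 48)² = (-28 - 48)² = (-76)² = 5776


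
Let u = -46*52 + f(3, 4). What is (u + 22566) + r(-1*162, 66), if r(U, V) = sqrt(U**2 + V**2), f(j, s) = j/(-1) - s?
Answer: 20167 + 30*sqrt(34) ≈ 20342.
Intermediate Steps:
f(j, s) = -j - s (f(j, s) = j*(-1) - s = -j - s)
u = -2399 (u = -46*52 + (-1*3 - 1*4) = -2392 + (-3 - 4) = -2392 - 7 = -2399)
(u + 22566) + r(-1*162, 66) = (-2399 + 22566) + sqrt((-1*162)**2 + 66**2) = 20167 + sqrt((-162)**2 + 4356) = 20167 + sqrt(26244 + 4356) = 20167 + sqrt(30600) = 20167 + 30*sqrt(34)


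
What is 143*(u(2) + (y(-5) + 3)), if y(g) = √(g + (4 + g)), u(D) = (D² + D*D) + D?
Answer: 1859 + 143*I*√6 ≈ 1859.0 + 350.28*I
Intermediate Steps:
u(D) = D + 2*D² (u(D) = (D² + D²) + D = 2*D² + D = D + 2*D²)
y(g) = √(4 + 2*g)
143*(u(2) + (y(-5) + 3)) = 143*(2*(1 + 2*2) + (√(4 + 2*(-5)) + 3)) = 143*(2*(1 + 4) + (√(4 - 10) + 3)) = 143*(2*5 + (√(-6) + 3)) = 143*(10 + (I*√6 + 3)) = 143*(10 + (3 + I*√6)) = 143*(13 + I*√6) = 1859 + 143*I*√6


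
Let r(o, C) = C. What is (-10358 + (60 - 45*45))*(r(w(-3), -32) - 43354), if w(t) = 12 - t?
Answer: 534645678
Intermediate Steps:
(-10358 + (60 - 45*45))*(r(w(-3), -32) - 43354) = (-10358 + (60 - 45*45))*(-32 - 43354) = (-10358 + (60 - 2025))*(-43386) = (-10358 - 1965)*(-43386) = -12323*(-43386) = 534645678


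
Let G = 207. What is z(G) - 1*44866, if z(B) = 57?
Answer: -44809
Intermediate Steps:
z(G) - 1*44866 = 57 - 1*44866 = 57 - 44866 = -44809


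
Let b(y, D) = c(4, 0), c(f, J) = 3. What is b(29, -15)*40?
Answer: 120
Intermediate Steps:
b(y, D) = 3
b(29, -15)*40 = 3*40 = 120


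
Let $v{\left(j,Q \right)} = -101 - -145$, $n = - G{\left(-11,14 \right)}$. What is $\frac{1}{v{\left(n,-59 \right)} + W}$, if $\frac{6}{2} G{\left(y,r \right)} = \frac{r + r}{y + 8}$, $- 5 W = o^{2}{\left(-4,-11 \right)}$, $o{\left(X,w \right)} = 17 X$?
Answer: $- \frac{5}{4404} \approx -0.0011353$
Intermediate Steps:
$W = - \frac{4624}{5}$ ($W = - \frac{\left(17 \left(-4\right)\right)^{2}}{5} = - \frac{\left(-68\right)^{2}}{5} = \left(- \frac{1}{5}\right) 4624 = - \frac{4624}{5} \approx -924.8$)
$G{\left(y,r \right)} = \frac{2 r}{3 \left(8 + y\right)}$ ($G{\left(y,r \right)} = \frac{\left(r + r\right) \frac{1}{y + 8}}{3} = \frac{2 r \frac{1}{8 + y}}{3} = \frac{2 r}{3 \left(8 + y\right)}$)
$n = \frac{28}{9}$ ($n = - \frac{2 \cdot 14}{3 \left(8 - 11\right)} = - \frac{2 \cdot 14}{3 \left(-3\right)} = - \frac{2 \cdot 14 \left(-1\right)}{3 \cdot 3} = \left(-1\right) \left(- \frac{28}{9}\right) = \frac{28}{9} \approx 3.1111$)
$v{\left(j,Q \right)} = 44$ ($v{\left(j,Q \right)} = -101 + 145 = 44$)
$\frac{1}{v{\left(n,-59 \right)} + W} = \frac{1}{44 - \frac{4624}{5}} = \frac{1}{- \frac{4404}{5}} = - \frac{5}{4404}$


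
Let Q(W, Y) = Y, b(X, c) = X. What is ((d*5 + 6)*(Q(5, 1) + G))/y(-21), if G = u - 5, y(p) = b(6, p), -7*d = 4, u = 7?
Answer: 11/7 ≈ 1.5714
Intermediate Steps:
d = -4/7 (d = -⅐*4 = -4/7 ≈ -0.57143)
y(p) = 6
G = 2 (G = 7 - 5 = 2)
((d*5 + 6)*(Q(5, 1) + G))/y(-21) = ((-4/7*5 + 6)*(1 + 2))/6 = ((-20/7 + 6)*3)*(⅙) = ((22/7)*3)*(⅙) = (66/7)*(⅙) = 11/7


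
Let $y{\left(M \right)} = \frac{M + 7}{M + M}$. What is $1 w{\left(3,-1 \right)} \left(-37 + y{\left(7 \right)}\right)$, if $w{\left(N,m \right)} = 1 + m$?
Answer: $0$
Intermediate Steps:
$y{\left(M \right)} = \frac{7 + M}{2 M}$
$1 w{\left(3,-1 \right)} \left(-37 + y{\left(7 \right)}\right) = 1 \left(1 - 1\right) \left(-37 + \frac{7 + 7}{2 \cdot 7}\right) = 1 \cdot 0 \left(-37 + \frac{1}{2} \cdot \frac{1}{7} \cdot 14\right) = 0 \left(-37 + 1\right) = 0 \left(-36\right) = 0$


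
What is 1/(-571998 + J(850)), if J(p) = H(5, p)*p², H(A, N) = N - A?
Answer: 1/609940502 ≈ 1.6395e-9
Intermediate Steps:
J(p) = p²*(-5 + p) (J(p) = (p - 1*5)*p² = (p - 5)*p² = (-5 + p)*p² = p²*(-5 + p))
1/(-571998 + J(850)) = 1/(-571998 + 850²*(-5 + 850)) = 1/(-571998 + 722500*845) = 1/(-571998 + 610512500) = 1/609940502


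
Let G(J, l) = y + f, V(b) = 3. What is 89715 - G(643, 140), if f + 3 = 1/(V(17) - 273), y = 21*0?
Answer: 24223861/270 ≈ 89718.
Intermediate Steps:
y = 0
f = -811/270 (f = -3 + 1/(3 - 273) = -3 + 1/(-270) = -3 - 1/270 = -811/270 ≈ -3.0037)
G(J, l) = -811/270 (G(J, l) = 0 - 811/270 = -811/270)
89715 - G(643, 140) = 89715 - 1*(-811/270) = 89715 + 811/270 = 24223861/270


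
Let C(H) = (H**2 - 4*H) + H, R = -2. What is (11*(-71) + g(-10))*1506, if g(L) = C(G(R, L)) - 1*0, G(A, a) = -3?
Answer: -1149078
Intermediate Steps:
C(H) = H**2 - 3*H
g(L) = 18 (g(L) = -3*(-3 - 3) - 1*0 = -3*(-6) + 0 = 18 + 0 = 18)
(11*(-71) + g(-10))*1506 = (11*(-71) + 18)*1506 = (-781 + 18)*1506 = -763*1506 = -1149078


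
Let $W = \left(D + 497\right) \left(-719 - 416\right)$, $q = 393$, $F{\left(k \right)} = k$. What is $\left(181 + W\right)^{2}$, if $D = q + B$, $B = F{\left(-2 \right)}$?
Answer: $1015457274601$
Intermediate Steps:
$B = -2$
$D = 391$ ($D = 393 - 2 = 391$)
$W = -1007880$ ($W = \left(391 + 497\right) \left(-719 - 416\right) = 888 \left(-1135\right) = -1007880$)
$\left(181 + W\right)^{2} = \left(181 - 1007880\right)^{2} = \left(-1007699\right)^{2} = 1015457274601$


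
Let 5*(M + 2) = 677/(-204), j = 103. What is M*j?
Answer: -279851/1020 ≈ -274.36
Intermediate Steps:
M = -2717/1020 (M = -2 + (677/(-204))/5 = -2 + (677*(-1/204))/5 = -2 + (1/5)*(-677/204) = -2 - 677/1020 = -2717/1020 ≈ -2.6637)
M*j = -2717/1020*103 = -279851/1020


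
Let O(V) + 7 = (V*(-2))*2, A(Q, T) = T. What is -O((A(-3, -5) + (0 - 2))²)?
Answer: 203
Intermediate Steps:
O(V) = -7 - 4*V (O(V) = -7 + (V*(-2))*2 = -7 - 2*V*2 = -7 - 4*V)
-O((A(-3, -5) + (0 - 2))²) = -(-7 - 4*(-5 + (0 - 2))²) = -(-7 - 4*(-5 - 2)²) = -(-7 - 4*(-7)²) = -(-7 - 4*49) = -(-7 - 196) = -1*(-203) = 203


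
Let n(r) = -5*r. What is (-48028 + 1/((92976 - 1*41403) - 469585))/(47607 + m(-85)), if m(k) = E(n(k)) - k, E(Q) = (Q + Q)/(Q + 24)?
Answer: -9014249871313/8951542218696 ≈ -1.0070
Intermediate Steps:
E(Q) = 2*Q/(24 + Q) (E(Q) = (2*Q)/(24 + Q) = 2*Q/(24 + Q))
m(k) = -k - 10*k/(24 - 5*k) (m(k) = 2*(-5*k)/(24 - 5*k) - k = -10*k/(24 - 5*k) - k = -k - 10*k/(24 - 5*k))
(-48028 + 1/((92976 - 1*41403) - 469585))/(47607 + m(-85)) = (-48028 + 1/((92976 - 1*41403) - 469585))/(47607 - 85*(34 - 5*(-85))/(-24 + 5*(-85))) = (-48028 + 1/((92976 - 41403) - 469585))/(47607 - 85*(34 + 425)/(-24 - 425)) = (-48028 + 1/(51573 - 469585))/(47607 - 85*459/(-449)) = (-48028 + 1/(-418012))/(47607 - 85*(-1/449)*459) = (-48028 - 1/418012)/(47607 + 39015/449) = -20076280337/(418012*21414558/449) = -20076280337/418012*449/21414558 = -9014249871313/8951542218696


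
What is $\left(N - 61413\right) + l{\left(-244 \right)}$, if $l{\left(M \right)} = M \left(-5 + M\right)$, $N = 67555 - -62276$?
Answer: $129174$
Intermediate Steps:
$N = 129831$ ($N = 67555 + 62276 = 129831$)
$\left(N - 61413\right) + l{\left(-244 \right)} = \left(129831 - 61413\right) - 244 \left(-5 - 244\right) = 68418 - -60756 = 68418 + 60756 = 129174$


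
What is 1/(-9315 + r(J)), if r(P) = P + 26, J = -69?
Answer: -1/9358 ≈ -0.00010686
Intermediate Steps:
r(P) = 26 + P
1/(-9315 + r(J)) = 1/(-9315 + (26 - 69)) = 1/(-9315 - 43) = 1/(-9358) = -1/9358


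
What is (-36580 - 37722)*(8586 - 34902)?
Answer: 1955331432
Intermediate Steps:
(-36580 - 37722)*(8586 - 34902) = -74302*(-26316) = 1955331432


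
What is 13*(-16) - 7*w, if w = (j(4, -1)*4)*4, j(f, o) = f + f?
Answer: -1104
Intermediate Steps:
j(f, o) = 2*f
w = 128 (w = ((2*4)*4)*4 = (8*4)*4 = 32*4 = 128)
13*(-16) - 7*w = 13*(-16) - 7*128 = -208 - 896 = -1104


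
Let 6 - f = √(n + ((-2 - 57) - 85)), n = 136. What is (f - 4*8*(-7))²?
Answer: 52892 - 920*I*√2 ≈ 52892.0 - 1301.1*I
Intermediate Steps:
f = 6 - 2*I*√2 (f = 6 - √(136 + ((-2 - 57) - 85)) = 6 - √(136 + (-59 - 85)) = 6 - √(136 - 144) = 6 - √(-8) = 6 - 2*I*√2 ≈ 6.0 - 2.8284*I)
(f - 4*8*(-7))² = ((6 - 2*I*√2) - 4*8*(-7))² = ((6 - 2*I*√2) - 32*(-7))² = ((6 - 2*I*√2) + 224)² = (230 - 2*I*√2)²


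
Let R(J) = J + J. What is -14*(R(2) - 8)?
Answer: 56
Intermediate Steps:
R(J) = 2*J
-14*(R(2) - 8) = -14*(2*2 - 8) = -14*(4 - 8) = -14*(-4) = 56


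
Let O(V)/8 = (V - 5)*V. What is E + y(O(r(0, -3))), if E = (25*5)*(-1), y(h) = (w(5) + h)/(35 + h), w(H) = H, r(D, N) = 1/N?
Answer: -55202/443 ≈ -124.61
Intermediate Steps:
O(V) = 8*V*(-5 + V) (O(V) = 8*((V - 5)*V) = 8*((-5 + V)*V) = 8*(V*(-5 + V)) = 8*V*(-5 + V))
y(h) = (5 + h)/(35 + h)
E = -125 (E = 125*(-1) = -125)
E + y(O(r(0, -3))) = -125 + (5 + 8*(-5 + 1/(-3))/(-3))/(35 + 8*(-5 + 1/(-3))/(-3)) = -125 + (5 + 8*(-⅓)*(-5 - ⅓))/(35 + 8*(-⅓)*(-5 - ⅓)) = -125 + (5 + 8*(-⅓)*(-16/3))/(35 + 8*(-⅓)*(-16/3)) = -125 + (5 + 128/9)/(35 + 128/9) = -125 + (173/9)/(443/9) = -125 + (9/443)*(173/9) = -125 + 173/443 = -55202/443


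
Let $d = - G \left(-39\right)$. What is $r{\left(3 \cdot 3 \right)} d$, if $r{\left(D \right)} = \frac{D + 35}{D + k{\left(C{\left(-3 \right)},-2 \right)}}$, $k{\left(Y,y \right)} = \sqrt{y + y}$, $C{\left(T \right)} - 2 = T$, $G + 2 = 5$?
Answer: $\frac{46332}{85} - \frac{10296 i}{85} \approx 545.08 - 121.13 i$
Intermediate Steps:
$G = 3$ ($G = -2 + 5 = 3$)
$C{\left(T \right)} = 2 + T$
$k{\left(Y,y \right)} = \sqrt{2} \sqrt{y}$ ($k{\left(Y,y \right)} = \sqrt{2 y} = \sqrt{2} \sqrt{y}$)
$r{\left(D \right)} = \frac{35 + D}{D + 2 i}$ ($r{\left(D \right)} = \frac{D + 35}{D + \sqrt{2} \sqrt{-2}} = \frac{35 + D}{D + \sqrt{2} i \sqrt{2}} = \frac{35 + D}{D + 2 i}$)
$d = 117$ ($d = - 3 \left(-39\right) = \left(-1\right) \left(-117\right) = 117$)
$r{\left(3 \cdot 3 \right)} d = \frac{35 + 3 \cdot 3}{3 \cdot 3 + 2 i} 117 = \frac{35 + 9}{9 + 2 i} 117 = \frac{9 - 2 i}{85} \cdot 44 \cdot 117 = \frac{44 \left(9 - 2 i\right)}{85} \cdot 117 = \frac{5148 \left(9 - 2 i\right)}{85}$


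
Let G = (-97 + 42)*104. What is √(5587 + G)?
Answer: I*√133 ≈ 11.533*I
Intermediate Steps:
G = -5720 (G = -55*104 = -5720)
√(5587 + G) = √(5587 - 5720) = √(-133) = I*√133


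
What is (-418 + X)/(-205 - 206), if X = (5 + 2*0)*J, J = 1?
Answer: 413/411 ≈ 1.0049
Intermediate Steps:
X = 5 (X = (5 + 2*0)*1 = (5 + 0)*1 = 5*1 = 5)
(-418 + X)/(-205 - 206) = (-418 + 5)/(-205 - 206) = -413/(-411) = -413*(-1/411) = 413/411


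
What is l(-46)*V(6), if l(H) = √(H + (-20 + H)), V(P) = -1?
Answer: -4*I*√7 ≈ -10.583*I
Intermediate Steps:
l(H) = √(-20 + 2*H)
l(-46)*V(6) = √(-20 + 2*(-46))*(-1) = √(-20 - 92)*(-1) = √(-112)*(-1) = (4*I*√7)*(-1) = -4*I*√7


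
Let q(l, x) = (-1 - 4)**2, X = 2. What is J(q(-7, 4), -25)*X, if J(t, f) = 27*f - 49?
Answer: -1448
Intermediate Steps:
q(l, x) = 25 (q(l, x) = (-5)**2 = 25)
J(t, f) = -49 + 27*f
J(q(-7, 4), -25)*X = (-49 + 27*(-25))*2 = (-49 - 675)*2 = -724*2 = -1448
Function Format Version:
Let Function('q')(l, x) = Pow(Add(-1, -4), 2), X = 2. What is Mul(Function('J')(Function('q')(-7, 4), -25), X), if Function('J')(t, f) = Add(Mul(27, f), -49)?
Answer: -1448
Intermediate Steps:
Function('q')(l, x) = 25 (Function('q')(l, x) = Pow(-5, 2) = 25)
Function('J')(t, f) = Add(-49, Mul(27, f))
Mul(Function('J')(Function('q')(-7, 4), -25), X) = Mul(Add(-49, Mul(27, -25)), 2) = Mul(Add(-49, -675), 2) = Mul(-724, 2) = -1448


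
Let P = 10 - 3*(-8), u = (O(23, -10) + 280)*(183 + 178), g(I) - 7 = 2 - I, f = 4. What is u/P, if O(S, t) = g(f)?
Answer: 102885/34 ≈ 3026.0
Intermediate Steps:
g(I) = 9 - I (g(I) = 7 + (2 - I) = 9 - I)
O(S, t) = 5 (O(S, t) = 9 - 1*4 = 9 - 4 = 5)
u = 102885 (u = (5 + 280)*(183 + 178) = 285*361 = 102885)
P = 34 (P = 10 + 24 = 34)
u/P = 102885/34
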